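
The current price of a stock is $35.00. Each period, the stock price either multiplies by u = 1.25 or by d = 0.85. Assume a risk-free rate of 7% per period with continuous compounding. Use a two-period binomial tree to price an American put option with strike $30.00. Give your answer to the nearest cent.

Risk-neutral probability p = (e^0.07 − 0.85)/(1.25 − 0.85) = 0.2225/0.4000 = 0.5563
Terminal stock prices: S_uu = 54.69, S_ud = 37.19, S_dd = 25.29
Terminal payoffs (K − S): max(-24.69, 0) = 0, max(-7.188, 0) = 0, max(4.713, 0) = 4.713
Node u (S = 43.75): continuation = e^(−0.07)·[0.5563·0.0000 + 0.4437·0.0000] = 0.0000; exercise value = 0.0000 ≤ continuation, so V_u = 0.0000
Node d (S = 29.75): continuation = e^(−0.07)·[0.5563·0.0000 + 0.4437·4.7125] = 1.9497; exercise value = 0.2500 ≤ continuation, so V_d = 1.9497
Node 0 (S = 35): continuation = e^(−0.07)·[0.5563·0.0000 + 0.4437·1.9497] = 0.8067; exercise value = 0.0000 ≤ continuation, so V_0 = 0.8067

$0.81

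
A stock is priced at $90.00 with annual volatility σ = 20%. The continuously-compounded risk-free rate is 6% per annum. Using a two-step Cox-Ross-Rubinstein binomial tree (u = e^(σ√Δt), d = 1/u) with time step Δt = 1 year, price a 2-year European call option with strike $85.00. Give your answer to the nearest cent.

$18.05

CRR parameters: u = e^(σ√Δt) = e^(0.2·√1) = 1.2214, d = 1/u = 0.8187
Per-period rate: rΔt = 0.06·1 = 0.06, so R = e^0.06 = 1.0618
Risk-neutral probability p = (e^0.06 − 0.8187)/(1.2214 − 0.8187) = 0.2431/0.4027 = 0.6037
Terminal stock prices: S_uu = 134.3, S_ud = 90, S_dd = 60.33
Terminal payoffs (S − K): max(49.26, 0) = 49.26, max(5, 0) = 5, max(-24.67, 0) = 0
Node u (S = 109.9): V_u = e^(−0.06)·[0.6037·49.2642 + 0.3963·5.0000] = 29.8763
Node d (S = 73.69): V_d = e^(−0.06)·[0.6037·5.0000 + 0.3963·0.0000] = 2.8429
Node 0 (S = 90): V_0 = e^(−0.06)·[0.6037·29.8763 + 0.3963·2.8429] = 18.0478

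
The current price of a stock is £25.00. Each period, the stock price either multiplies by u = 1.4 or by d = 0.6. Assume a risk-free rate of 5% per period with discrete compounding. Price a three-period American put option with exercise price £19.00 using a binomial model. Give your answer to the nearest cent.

Risk-neutral probability p = (1 + 0.05 − 0.6)/(1.4 − 0.6) = 0.4500/0.8000 = 0.5625
Terminal stock prices: S_uuu = 68.6, S_uud = 29.4, S_udd = 12.6, S_ddd = 5.4
Terminal payoffs (K − S): max(-49.6, 0) = 0, max(-10.4, 0) = 0, max(6.4, 0) = 6.4, max(13.6, 0) = 13.6
Node uu (S = 49): continuation = 1/1.05·[0.5625·0.0000 + 0.4375·0.0000] = 0.0000; exercise value = 0.0000 ≤ continuation, so V_uu = 0.0000
Node ud (S = 21): continuation = 1/1.05·[0.5625·0.0000 + 0.4375·6.4000] = 2.6667; exercise value = 0.0000 ≤ continuation, so V_ud = 2.6667
Node dd (S = 9): continuation = 1/1.05·[0.5625·6.4000 + 0.4375·13.6000] = 9.0952; exercise value = 10.0000 > continuation, so V_dd = 10.0000 (exercise)
Node u (S = 35): continuation = 1/1.05·[0.5625·0.0000 + 0.4375·2.6667] = 1.1111; exercise value = 0.0000 ≤ continuation, so V_u = 1.1111
Node d (S = 15): continuation = 1/1.05·[0.5625·2.6667 + 0.4375·10.0000] = 5.5952; exercise value = 4.0000 ≤ continuation, so V_d = 5.5952
Node 0 (S = 25): continuation = 1/1.05·[0.5625·1.1111 + 0.4375·5.5952] = 2.9266; exercise value = 0.0000 ≤ continuation, so V_0 = 2.9266

£2.93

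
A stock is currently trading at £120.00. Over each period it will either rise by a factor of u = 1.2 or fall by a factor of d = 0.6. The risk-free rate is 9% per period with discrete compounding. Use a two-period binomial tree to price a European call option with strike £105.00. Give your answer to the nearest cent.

£38.06

Risk-neutral probability p = (1 + 0.09 − 0.6)/(1.2 − 0.6) = 0.4900/0.6000 = 0.8167
Terminal stock prices: S_uu = 172.8, S_ud = 86.4, S_dd = 43.2
Terminal payoffs (S − K): max(67.8, 0) = 67.8, max(-18.6, 0) = 0, max(-61.8, 0) = 0
Node u (S = 144): V_u = 1/1.09·[0.8167·67.8000 + 0.1833·0.0000] = 50.7982
Node d (S = 72): V_d = 1/1.09·[0.8167·0.0000 + 0.1833·0.0000] = 0.0000
Node 0 (S = 120): V_0 = 1/1.09·[0.8167·50.7982 + 0.1833·0.0000] = 38.0598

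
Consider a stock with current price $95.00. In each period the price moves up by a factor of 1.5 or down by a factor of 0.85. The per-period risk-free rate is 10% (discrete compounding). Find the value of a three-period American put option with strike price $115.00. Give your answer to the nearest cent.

Risk-neutral probability p = (1 + 0.1 − 0.85)/(1.5 − 0.85) = 0.2500/0.6500 = 0.3846
Terminal stock prices: S_uuu = 320.6, S_uud = 181.7, S_udd = 103, S_ddd = 58.34
Terminal payoffs (K − S): max(-205.6, 0) = 0, max(-66.69, 0) = 0, max(12.04, 0) = 12.04, max(56.66, 0) = 56.66
Node uu (S = 213.8): continuation = 1/1.1·[0.3846·0.0000 + 0.6154·0.0000] = 0.0000; exercise value = 0.0000 ≤ continuation, so V_uu = 0.0000
Node ud (S = 121.1): continuation = 1/1.1·[0.3846·0.0000 + 0.6154·12.0438] = 6.7378; exercise value = 0.0000 ≤ continuation, so V_ud = 6.7378
Node dd (S = 68.64): continuation = 1/1.1·[0.3846·12.0438 + 0.6154·56.6581] = 35.9080; exercise value = 46.3625 > continuation, so V_dd = 46.3625 (exercise)
Node u (S = 142.5): continuation = 1/1.1·[0.3846·0.0000 + 0.6154·6.7378] = 3.7694; exercise value = 0.0000 ≤ continuation, so V_u = 3.7694
Node d (S = 80.75): continuation = 1/1.1·[0.3846·6.7378 + 0.6154·46.3625] = 28.2929; exercise value = 34.2500 > continuation, so V_d = 34.2500 (exercise)
Node 0 (S = 95): continuation = 1/1.1·[0.3846·3.7694 + 0.6154·34.2500] = 20.4788; exercise value = 20.0000 ≤ continuation, so V_0 = 20.4788

$20.48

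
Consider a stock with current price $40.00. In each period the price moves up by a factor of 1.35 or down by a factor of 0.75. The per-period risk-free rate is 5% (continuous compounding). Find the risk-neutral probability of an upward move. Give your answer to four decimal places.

p = 0.5021

Risk-neutral probability p = (e^0.05 − 0.75)/(1.35 − 0.75) = 0.3013/0.6000 = 0.5021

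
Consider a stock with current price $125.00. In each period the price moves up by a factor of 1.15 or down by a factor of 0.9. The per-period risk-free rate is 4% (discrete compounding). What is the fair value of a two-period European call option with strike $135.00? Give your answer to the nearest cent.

$8.79

Risk-neutral probability p = (1 + 0.04 − 0.9)/(1.15 − 0.9) = 0.1400/0.2500 = 0.5600
Terminal stock prices: S_uu = 165.3, S_ud = 129.4, S_dd = 101.2
Terminal payoffs (S − K): max(30.31, 0) = 30.31, max(-5.625, 0) = 0, max(-33.75, 0) = 0
Node u (S = 143.8): V_u = 1/1.04·[0.5600·30.3125 + 0.4400·0.0000] = 16.3221
Node d (S = 112.5): V_d = 1/1.04·[0.5600·0.0000 + 0.4400·0.0000] = 0.0000
Node 0 (S = 125): V_0 = 1/1.04·[0.5600·16.3221 + 0.4400·0.0000] = 8.7888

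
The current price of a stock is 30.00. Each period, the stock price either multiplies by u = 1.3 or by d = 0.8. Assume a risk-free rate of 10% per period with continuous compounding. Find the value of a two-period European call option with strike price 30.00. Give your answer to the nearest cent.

Risk-neutral probability p = (e^0.1 − 0.8)/(1.3 − 0.8) = 0.3052/0.5000 = 0.6103
Terminal stock prices: S_uu = 50.7, S_ud = 31.2, S_dd = 19.2
Terminal payoffs (S − K): max(20.7, 0) = 20.7, max(1.2, 0) = 1.2, max(-10.8, 0) = 0
Node u (S = 39): V_u = e^(−0.1)·[0.6103·20.7000 + 0.3897·1.2000] = 11.8549
Node d (S = 24): V_d = e^(−0.1)·[0.6103·1.2000 + 0.3897·0.0000] = 0.6627
Node 0 (S = 30): V_0 = e^(−0.1)·[0.6103·11.8549 + 0.3897·0.6627] = 6.7806

6.78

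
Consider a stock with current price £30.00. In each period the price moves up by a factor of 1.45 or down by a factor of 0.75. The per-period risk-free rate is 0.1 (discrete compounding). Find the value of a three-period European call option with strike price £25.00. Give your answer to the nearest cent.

Risk-neutral probability p = (1 + 0.1 − 0.75)/(1.45 − 0.75) = 0.3500/0.7000 = 0.5000
Terminal stock prices: S_uuu = 91.46, S_uud = 47.31, S_udd = 24.47, S_ddd = 12.66
Terminal payoffs (S − K): max(66.46, 0) = 66.46, max(22.31, 0) = 22.31, max(-0.5312, 0) = 0, max(-12.34, 0) = 0
Node uu (S = 63.08): V_uu = 1/1.1·[0.5000·66.4587 + 0.5000·22.3063] = 40.3477
Node ud (S = 32.62): V_ud = 1/1.1·[0.5000·22.3063 + 0.5000·0.0000] = 10.1392
Node dd (S = 16.88): V_dd = 1/1.1·[0.5000·0.0000 + 0.5000·0.0000] = 0.0000
Node u (S = 43.5): V_u = 1/1.1·[0.5000·40.3477 + 0.5000·10.1392] = 22.9486
Node d (S = 22.5): V_d = 1/1.1·[0.5000·10.1392 + 0.5000·0.0000] = 4.6087
Node 0 (S = 30): V_0 = 1/1.1·[0.5000·22.9486 + 0.5000·4.6087] = 12.5261

£12.53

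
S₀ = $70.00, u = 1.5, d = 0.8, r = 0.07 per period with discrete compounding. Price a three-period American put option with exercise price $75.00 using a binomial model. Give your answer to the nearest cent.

Risk-neutral probability p = (1 + 0.07 − 0.8)/(1.5 − 0.8) = 0.2700/0.7000 = 0.3857
Terminal stock prices: S_uuu = 236.2, S_uud = 126, S_udd = 67.2, S_ddd = 35.84
Terminal payoffs (K − S): max(-161.2, 0) = 0, max(-51, 0) = 0, max(7.8, 0) = 7.8, max(39.16, 0) = 39.16
Node uu (S = 157.5): continuation = 1/1.07·[0.3857·0.0000 + 0.6143·0.0000] = 0.0000; exercise value = 0.0000 ≤ continuation, so V_uu = 0.0000
Node ud (S = 84): continuation = 1/1.07·[0.3857·0.0000 + 0.6143·7.8000] = 4.4780; exercise value = 0.0000 ≤ continuation, so V_ud = 4.4780
Node dd (S = 44.8): continuation = 1/1.07·[0.3857·7.8000 + 0.6143·39.1600] = 25.2935; exercise value = 30.2000 > continuation, so V_dd = 30.2000 (exercise)
Node u (S = 105): continuation = 1/1.07·[0.3857·0.0000 + 0.6143·4.4780] = 2.5708; exercise value = 0.0000 ≤ continuation, so V_u = 2.5708
Node d (S = 56): continuation = 1/1.07·[0.3857·4.4780 + 0.6143·30.2000] = 18.9520; exercise value = 19.0000 > continuation, so V_d = 19.0000 (exercise)
Node 0 (S = 70): continuation = 1/1.07·[0.3857·2.5708 + 0.6143·19.0000] = 11.8346; exercise value = 5.0000 ≤ continuation, so V_0 = 11.8346

$11.83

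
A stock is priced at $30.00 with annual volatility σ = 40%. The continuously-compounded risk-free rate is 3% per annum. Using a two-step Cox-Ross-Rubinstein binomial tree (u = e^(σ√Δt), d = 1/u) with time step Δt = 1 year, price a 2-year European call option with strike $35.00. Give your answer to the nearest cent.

CRR parameters: u = e^(σ√Δt) = e^(0.4·√1) = 1.4918, d = 1/u = 0.6703
Per-period rate: rΔt = 0.03·1 = 0.03, so R = e^0.03 = 1.0305
Risk-neutral probability p = (e^0.03 − 0.6703)/(1.4918 − 0.6703) = 0.3601/0.8215 = 0.4384
Terminal stock prices: S_uu = 66.77, S_ud = 30, S_dd = 13.48
Terminal payoffs (S − K): max(31.77, 0) = 31.77, max(-5, 0) = 0, max(-21.52, 0) = 0
Node u (S = 44.75): V_u = e^(−0.03)·[0.4384·31.7662 + 0.5616·0.0000] = 13.5142
Node d (S = 20.11): V_d = e^(−0.03)·[0.4384·0.0000 + 0.5616·0.0000] = 0.0000
Node 0 (S = 30): V_0 = e^(−0.03)·[0.4384·13.5142 + 0.5616·0.0000] = 5.7493

$5.75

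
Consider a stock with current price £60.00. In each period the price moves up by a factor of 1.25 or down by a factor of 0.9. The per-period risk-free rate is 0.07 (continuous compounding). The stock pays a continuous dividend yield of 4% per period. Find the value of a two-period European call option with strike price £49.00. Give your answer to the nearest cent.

£12.93

Per-period risk-free factor R = e^0.07 = 1.0725; dividend-adjusted growth = e^(0.07−0.04) = 1.0305.
Risk-neutral probability p = (1.0305 − 0.9)/(1.25 − 0.9) = 0.1305/0.3500 = 0.3727
Terminal stock prices: S_uu = 93.75, S_ud = 67.5, S_dd = 48.6
Terminal payoffs (S − K): max(44.75, 0) = 44.75, max(18.5, 0) = 18.5, max(-0.4, 0) = 0
Node u (S = 75): V_u = e^(−0.07)·[0.3727·44.7500 + 0.6273·18.5000] = 26.3719
Node d (S = 54): V_d = e^(−0.07)·[0.3727·18.5000 + 0.6273·0.0000] = 6.4293
Node 0 (S = 60): V_0 = e^(−0.07)·[0.3727·26.3719 + 0.6273·6.4293] = 12.9253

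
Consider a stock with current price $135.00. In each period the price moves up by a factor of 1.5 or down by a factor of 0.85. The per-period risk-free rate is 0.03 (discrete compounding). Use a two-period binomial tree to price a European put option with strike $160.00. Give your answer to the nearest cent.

$30.78

Risk-neutral probability p = (1 + 0.03 − 0.85)/(1.5 − 0.85) = 0.1800/0.6500 = 0.2769
Terminal stock prices: S_uu = 303.8, S_ud = 172.1, S_dd = 97.54
Terminal payoffs (K − S): max(-143.8, 0) = 0, max(-12.12, 0) = 0, max(62.46, 0) = 62.46
Node u (S = 202.5): V_u = 1/1.03·[0.2769·0.0000 + 0.7231·0.0000] = 0.0000
Node d (S = 114.8): V_d = 1/1.03·[0.2769·0.0000 + 0.7231·62.4625] = 43.8497
Node 0 (S = 135): V_0 = 1/1.03·[0.2769·0.0000 + 0.7231·43.8497] = 30.7832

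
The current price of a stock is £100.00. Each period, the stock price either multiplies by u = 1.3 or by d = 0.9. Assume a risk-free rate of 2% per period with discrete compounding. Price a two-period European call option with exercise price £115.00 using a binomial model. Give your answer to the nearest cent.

Risk-neutral probability p = (1 + 0.02 − 0.9)/(1.3 − 0.9) = 0.1200/0.4000 = 0.3000
Terminal stock prices: S_uu = 169, S_ud = 117, S_dd = 81
Terminal payoffs (S − K): max(54, 0) = 54, max(2, 0) = 2, max(-34, 0) = 0
Node u (S = 130): V_u = 1/1.02·[0.3000·54.0000 + 0.7000·2.0000] = 17.2549
Node d (S = 90): V_d = 1/1.02·[0.3000·2.0000 + 0.7000·0.0000] = 0.5882
Node 0 (S = 100): V_0 = 1/1.02·[0.3000·17.2549 + 0.7000·0.5882] = 5.4787

£5.48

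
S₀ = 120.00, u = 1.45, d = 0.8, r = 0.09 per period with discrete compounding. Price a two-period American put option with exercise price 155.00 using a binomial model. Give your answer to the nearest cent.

35.00

Risk-neutral probability p = (1 + 0.09 − 0.8)/(1.45 − 0.8) = 0.2900/0.6500 = 0.4462
Terminal stock prices: S_uu = 252.3, S_ud = 139.2, S_dd = 76.8
Terminal payoffs (K − S): max(-97.3, 0) = 0, max(15.8, 0) = 15.8, max(78.2, 0) = 78.2
Node u (S = 174): continuation = 1/1.09·[0.4462·0.0000 + 0.5538·15.8000] = 8.0282; exercise value = 0.0000 ≤ continuation, so V_u = 8.0282
Node d (S = 96): continuation = 1/1.09·[0.4462·15.8000 + 0.5538·78.2000] = 46.2018; exercise value = 59.0000 > continuation, so V_d = 59.0000 (exercise)
Node 0 (S = 120): continuation = 1/1.09·[0.4462·8.0282 + 0.5538·59.0000] = 33.2649; exercise value = 35.0000 > continuation, so V_0 = 35.0000 (exercise)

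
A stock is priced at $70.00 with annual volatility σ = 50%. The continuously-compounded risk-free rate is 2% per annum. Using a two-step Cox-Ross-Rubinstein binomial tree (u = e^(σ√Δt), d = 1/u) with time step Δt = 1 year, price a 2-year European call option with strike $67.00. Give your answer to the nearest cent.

$20.04

CRR parameters: u = e^(σ√Δt) = e^(0.5·√1) = 1.6487, d = 1/u = 0.6065
Per-period rate: rΔt = 0.02·1 = 0.02, so R = e^0.02 = 1.0202
Risk-neutral probability p = (e^0.02 − 0.6065)/(1.6487 − 0.6065) = 0.4137/1.0422 = 0.3969
Terminal stock prices: S_uu = 190.3, S_ud = 70, S_dd = 25.75
Terminal payoffs (S − K): max(123.3, 0) = 123.3, max(3, 0) = 3, max(-41.25, 0) = 0
Node u (S = 115.4): V_u = e^(−0.02)·[0.3969·123.2797 + 0.6031·3.0000] = 49.7372
Node d (S = 42.46): V_d = e^(−0.02)·[0.3969·3.0000 + 0.6031·0.0000] = 1.1672
Node 0 (S = 70): V_0 = e^(−0.02)·[0.3969·49.7372 + 0.6031·1.1672] = 20.0409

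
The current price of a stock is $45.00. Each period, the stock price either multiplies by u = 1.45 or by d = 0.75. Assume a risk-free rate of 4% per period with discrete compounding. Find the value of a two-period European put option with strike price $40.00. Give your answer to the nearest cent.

$4.66

Risk-neutral probability p = (1 + 0.04 − 0.75)/(1.45 − 0.75) = 0.2900/0.7000 = 0.4143
Terminal stock prices: S_uu = 94.61, S_ud = 48.94, S_dd = 25.31
Terminal payoffs (K − S): max(-54.61, 0) = 0, max(-8.938, 0) = 0, max(14.69, 0) = 14.69
Node u (S = 65.25): V_u = 1/1.04·[0.4143·0.0000 + 0.5857·0.0000] = 0.0000
Node d (S = 33.75): V_d = 1/1.04·[0.4143·0.0000 + 0.5857·14.6875] = 8.2718
Node 0 (S = 45): V_0 = 1/1.04·[0.4143·0.0000 + 0.5857·8.2718] = 4.6586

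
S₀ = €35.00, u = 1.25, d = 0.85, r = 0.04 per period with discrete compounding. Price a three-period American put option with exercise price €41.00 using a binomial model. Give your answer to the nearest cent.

€6.77

Risk-neutral probability p = (1 + 0.04 − 0.85)/(1.25 − 0.85) = 0.1900/0.4000 = 0.4750
Terminal stock prices: S_uuu = 68.36, S_uud = 46.48, S_udd = 31.61, S_ddd = 21.49
Terminal payoffs (K − S): max(-27.36, 0) = 0, max(-5.484, 0) = 0, max(9.391, 0) = 9.391, max(19.51, 0) = 19.51
Node uu (S = 54.69): continuation = 1/1.04·[0.4750·0.0000 + 0.5250·0.0000] = 0.0000; exercise value = 0.0000 ≤ continuation, so V_uu = 0.0000
Node ud (S = 37.19): continuation = 1/1.04·[0.4750·0.0000 + 0.5250·9.3906] = 4.7405; exercise value = 3.8125 ≤ continuation, so V_ud = 4.7405
Node dd (S = 25.29): continuation = 1/1.04·[0.4750·9.3906 + 0.5250·19.5056] = 14.1356; exercise value = 15.7125 > continuation, so V_dd = 15.7125 (exercise)
Node u (S = 43.75): continuation = 1/1.04·[0.4750·0.0000 + 0.5250·4.7405] = 2.3930; exercise value = 0.0000 ≤ continuation, so V_u = 2.3930
Node d (S = 29.75): continuation = 1/1.04·[0.4750·4.7405 + 0.5250·15.7125] = 10.0969; exercise value = 11.2500 > continuation, so V_d = 11.2500 (exercise)
Node 0 (S = 35): continuation = 1/1.04·[0.4750·2.3930 + 0.5250·11.2500] = 6.7721; exercise value = 6.0000 ≤ continuation, so V_0 = 6.7721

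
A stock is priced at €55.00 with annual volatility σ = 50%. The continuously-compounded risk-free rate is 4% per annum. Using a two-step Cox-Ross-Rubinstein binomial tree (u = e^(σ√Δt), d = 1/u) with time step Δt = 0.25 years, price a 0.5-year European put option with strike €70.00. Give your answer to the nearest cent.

€17.86

CRR parameters: u = e^(σ√Δt) = e^(0.5·√0.25) = 1.2840, d = 1/u = 0.7788
Per-period rate: rΔt = 0.04·0.25 = 0.01, so R = e^0.01 = 1.0101
Risk-neutral probability p = (e^0.01 − 0.7788)/(1.2840 − 0.7788) = 0.2312/0.5052 = 0.4577
Terminal stock prices: S_uu = 90.68, S_ud = 55, S_dd = 33.36
Terminal payoffs (K − S): max(-20.68, 0) = 0, max(15, 0) = 15, max(36.64, 0) = 36.64
Node u (S = 70.62): V_u = e^(−0.01)·[0.4577·0.0000 + 0.5423·15.0000] = 8.0533
Node d (S = 42.83): V_d = e^(−0.01)·[0.4577·15.0000 + 0.5423·36.6408] = 26.4694
Node 0 (S = 55): V_0 = e^(−0.01)·[0.4577·8.0533 + 0.5423·26.4694] = 17.8606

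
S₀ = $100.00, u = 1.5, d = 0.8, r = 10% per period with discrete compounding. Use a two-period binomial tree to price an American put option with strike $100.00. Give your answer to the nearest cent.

Risk-neutral probability p = (1 + 0.1 − 0.8)/(1.5 − 0.8) = 0.3000/0.7000 = 0.4286
Terminal stock prices: S_uu = 225, S_ud = 120, S_dd = 64
Terminal payoffs (K − S): max(-125, 0) = 0, max(-20, 0) = 0, max(36, 0) = 36
Node u (S = 150): continuation = 1/1.1·[0.4286·0.0000 + 0.5714·0.0000] = 0.0000; exercise value = 0.0000 ≤ continuation, so V_u = 0.0000
Node d (S = 80): continuation = 1/1.1·[0.4286·0.0000 + 0.5714·36.0000] = 18.7013; exercise value = 20.0000 > continuation, so V_d = 20.0000 (exercise)
Node 0 (S = 100): continuation = 1/1.1·[0.4286·0.0000 + 0.5714·20.0000] = 10.3896; exercise value = 0.0000 ≤ continuation, so V_0 = 10.3896

$10.39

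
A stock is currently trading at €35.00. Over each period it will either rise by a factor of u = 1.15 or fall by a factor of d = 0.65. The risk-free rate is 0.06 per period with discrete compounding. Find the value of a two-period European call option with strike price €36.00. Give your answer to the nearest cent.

€6.16

Risk-neutral probability p = (1 + 0.06 − 0.65)/(1.15 − 0.65) = 0.4100/0.5000 = 0.8200
Terminal stock prices: S_uu = 46.29, S_ud = 26.16, S_dd = 14.79
Terminal payoffs (S − K): max(10.29, 0) = 10.29, max(-9.837, 0) = 0, max(-21.21, 0) = 0
Node u (S = 40.25): V_u = 1/1.06·[0.8200·10.2875 + 0.1800·0.0000] = 7.9583
Node d (S = 22.75): V_d = 1/1.06·[0.8200·0.0000 + 0.1800·0.0000] = 0.0000
Node 0 (S = 35): V_0 = 1/1.06·[0.8200·7.9583 + 0.1800·0.0000] = 6.1564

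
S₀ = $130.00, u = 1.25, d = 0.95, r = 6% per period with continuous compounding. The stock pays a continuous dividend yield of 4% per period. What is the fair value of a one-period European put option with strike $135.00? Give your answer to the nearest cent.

Per-period risk-free factor R = e^0.06 = 1.0618; dividend-adjusted growth = e^(0.06−0.04) = 1.0202.
Risk-neutral probability p = (1.0202 − 0.95)/(1.25 − 0.95) = 0.0702/0.3000 = 0.2340
Terminal stock prices: S_u = 162.5, S_d = 123.5
Terminal payoffs (K − S): max(-27.5, 0) = 0, max(11.5, 0) = 11.5
Node 0 (S = 130): V_0 = e^(−0.06)·[0.2340·0.0000 + 0.7660·11.5000] = 8.2960

$8.30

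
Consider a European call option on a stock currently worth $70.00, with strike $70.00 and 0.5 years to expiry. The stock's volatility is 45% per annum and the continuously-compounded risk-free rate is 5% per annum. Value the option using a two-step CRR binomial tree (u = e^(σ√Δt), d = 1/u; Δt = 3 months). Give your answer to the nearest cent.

$8.63

CRR parameters: u = e^(σ√Δt) = e^(0.45·√0.25) = 1.2523, d = 1/u = 0.7985
Per-period rate: rΔt = 0.05·0.25 = 0.0125, so R = e^0.0125 = 1.0126
Risk-neutral probability p = (e^0.0125 − 0.7985)/(1.2523 − 0.7985) = 0.2141/0.4538 = 0.4717
Terminal stock prices: S_uu = 109.8, S_ud = 70, S_dd = 44.63
Terminal payoffs (S − K): max(39.78, 0) = 39.78, max(0, 0) = 0, max(-25.37, 0) = 0
Node u (S = 87.66): V_u = e^(−0.0125)·[0.4717·39.7819 + 0.5283·0.0000] = 18.5321
Node d (S = 55.9): V_d = e^(−0.0125)·[0.4717·0.0000 + 0.5283·0.0000] = 0.0000
Node 0 (S = 70): V_0 = e^(−0.0125)·[0.4717·18.5321 + 0.5283·0.0000] = 8.6331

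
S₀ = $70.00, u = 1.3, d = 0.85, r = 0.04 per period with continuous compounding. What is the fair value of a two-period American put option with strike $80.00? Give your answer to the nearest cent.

Risk-neutral probability p = (e^0.04 − 0.85)/(1.3 − 0.85) = 0.1908/0.4500 = 0.4240
Terminal stock prices: S_uu = 118.3, S_ud = 77.35, S_dd = 50.57
Terminal payoffs (K − S): max(-38.3, 0) = 0, max(2.65, 0) = 2.65, max(29.43, 0) = 29.43
Node u (S = 91): continuation = e^(−0.04)·[0.4240·0.0000 + 0.5760·2.6500] = 1.4665; exercise value = 0.0000 ≤ continuation, so V_u = 1.4665
Node d (S = 59.5): continuation = e^(−0.04)·[0.4240·2.6500 + 0.5760·29.4250] = 17.3632; exercise value = 20.5000 > continuation, so V_d = 20.5000 (exercise)
Node 0 (S = 70): continuation = e^(−0.04)·[0.4240·1.4665 + 0.5760·20.5000] = 11.9420; exercise value = 10.0000 ≤ continuation, so V_0 = 11.9420

$11.94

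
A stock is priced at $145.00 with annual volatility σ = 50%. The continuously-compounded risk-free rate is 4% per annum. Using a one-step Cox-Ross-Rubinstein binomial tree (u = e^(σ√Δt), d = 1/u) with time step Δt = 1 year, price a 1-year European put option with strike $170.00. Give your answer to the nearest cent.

$45.98

CRR parameters: u = e^(σ√Δt) = e^(0.5·√1) = 1.6487, d = 1/u = 0.6065
Per-period rate: rΔt = 0.04·1 = 0.04, so R = e^0.04 = 1.0408
Risk-neutral probability p = (e^0.04 − 0.6065)/(1.6487 − 0.6065) = 0.4343/1.0422 = 0.4167
Terminal stock prices: S_u = 239.1, S_d = 87.95
Terminal payoffs (K − S): max(-69.06, 0) = 0, max(82.05, 0) = 82.05
Node 0 (S = 145): V_0 = e^(−0.04)·[0.4167·0.0000 + 0.5833·82.0531] = 45.9849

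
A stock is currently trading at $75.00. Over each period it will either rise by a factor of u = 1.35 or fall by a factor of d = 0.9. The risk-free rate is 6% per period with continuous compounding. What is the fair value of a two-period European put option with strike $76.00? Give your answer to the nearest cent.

$5.55

Risk-neutral probability p = (e^0.06 − 0.9)/(1.35 − 0.9) = 0.1618/0.4500 = 0.3596
Terminal stock prices: S_uu = 136.7, S_ud = 91.12, S_dd = 60.75
Terminal payoffs (K − S): max(-60.69, 0) = 0, max(-15.12, 0) = 0, max(15.25, 0) = 15.25
Node u (S = 101.2): V_u = e^(−0.06)·[0.3596·0.0000 + 0.6404·0.0000] = 0.0000
Node d (S = 67.5): V_d = e^(−0.06)·[0.3596·0.0000 + 0.6404·15.2500] = 9.1968
Node 0 (S = 75): V_0 = e^(−0.06)·[0.3596·0.0000 + 0.6404·9.1968] = 5.5464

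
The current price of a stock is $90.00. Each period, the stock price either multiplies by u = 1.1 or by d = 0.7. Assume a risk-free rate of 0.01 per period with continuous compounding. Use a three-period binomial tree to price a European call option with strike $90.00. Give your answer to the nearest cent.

Risk-neutral probability p = (e^0.01 − 0.7)/(1.1 − 0.7) = 0.3101/0.4000 = 0.7751
Terminal stock prices: S_uuu = 119.8, S_uud = 76.23, S_udd = 48.51, S_ddd = 30.87
Terminal payoffs (S − K): max(29.79, 0) = 29.79, max(-13.77, 0) = 0, max(-41.49, 0) = 0, max(-59.13, 0) = 0
Node uu (S = 108.9): V_uu = e^(−0.01)·[0.7751·29.7900 + 0.2249·0.0000] = 22.8612
Node ud (S = 69.3): V_ud = e^(−0.01)·[0.7751·0.0000 + 0.2249·0.0000] = 0.0000
Node dd (S = 44.1): V_dd = e^(−0.01)·[0.7751·0.0000 + 0.2249·0.0000] = 0.0000
Node u (S = 99): V_u = e^(−0.01)·[0.7751·22.8612 + 0.2249·0.0000] = 17.5440
Node d (S = 63): V_d = e^(−0.01)·[0.7751·0.0000 + 0.2249·0.0000] = 0.0000
Node 0 (S = 90): V_0 = e^(−0.01)·[0.7751·17.5440 + 0.2249·0.0000] = 13.4635

$13.46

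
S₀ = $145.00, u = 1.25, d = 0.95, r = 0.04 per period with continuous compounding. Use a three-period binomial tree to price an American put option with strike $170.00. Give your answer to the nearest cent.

$25.00

Risk-neutral probability p = (e^0.04 − 0.95)/(1.25 − 0.95) = 0.0908/0.3000 = 0.3027
Terminal stock prices: S_uuu = 283.2, S_uud = 215.2, S_udd = 163.6, S_ddd = 124.3
Terminal payoffs (K − S): max(-113.2, 0) = 0, max(-45.23, 0) = 0, max(6.422, 0) = 6.422, max(45.68, 0) = 45.68
Node uu (S = 226.6): continuation = e^(−0.04)·[0.3027·0.0000 + 0.6973·0.0000] = 0.0000; exercise value = 0.0000 ≤ continuation, so V_uu = 0.0000
Node ud (S = 172.2): continuation = e^(−0.04)·[0.3027·0.0000 + 0.6973·6.4219] = 4.3024; exercise value = 0.0000 ≤ continuation, so V_ud = 4.3024
Node dd (S = 130.9): continuation = e^(−0.04)·[0.3027·6.4219 + 0.6973·45.6806] = 32.4717; exercise value = 39.1375 > continuation, so V_dd = 39.1375 (exercise)
Node u (S = 181.2): continuation = e^(−0.04)·[0.3027·0.0000 + 0.6973·4.3024] = 2.8824; exercise value = 0.0000 ≤ continuation, so V_u = 2.8824
Node d (S = 137.8): continuation = e^(−0.04)·[0.3027·4.3024 + 0.6973·39.1375] = 27.4717; exercise value = 32.2500 > continuation, so V_d = 32.2500 (exercise)
Node 0 (S = 145): continuation = e^(−0.04)·[0.3027·2.8824 + 0.6973·32.2500] = 22.4444; exercise value = 25.0000 > continuation, so V_0 = 25.0000 (exercise)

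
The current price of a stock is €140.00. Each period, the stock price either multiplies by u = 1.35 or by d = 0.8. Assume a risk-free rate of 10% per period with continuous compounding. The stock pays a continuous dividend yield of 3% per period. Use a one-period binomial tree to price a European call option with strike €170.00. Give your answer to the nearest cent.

Per-period risk-free factor R = e^0.1 = 1.1052; dividend-adjusted growth = e^(0.1−0.03) = 1.0725.
Risk-neutral probability p = (1.0725 − 0.8)/(1.35 − 0.8) = 0.2725/0.5500 = 0.4955
Terminal stock prices: S_u = 189, S_d = 112
Terminal payoffs (S − K): max(19, 0) = 19, max(-58, 0) = 0
Node 0 (S = 140): V_0 = e^(−0.1)·[0.4955·19.0000 + 0.5045·0.0000] = 8.5181

€8.52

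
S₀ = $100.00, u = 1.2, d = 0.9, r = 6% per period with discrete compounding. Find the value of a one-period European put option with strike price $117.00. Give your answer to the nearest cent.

$11.89

Risk-neutral probability p = (1 + 0.06 − 0.9)/(1.2 − 0.9) = 0.1600/0.3000 = 0.5333
Terminal stock prices: S_u = 120, S_d = 90
Terminal payoffs (K − S): max(-3, 0) = 0, max(27, 0) = 27
Node 0 (S = 100): V_0 = 1/1.06·[0.5333·0.0000 + 0.4667·27.0000] = 11.8868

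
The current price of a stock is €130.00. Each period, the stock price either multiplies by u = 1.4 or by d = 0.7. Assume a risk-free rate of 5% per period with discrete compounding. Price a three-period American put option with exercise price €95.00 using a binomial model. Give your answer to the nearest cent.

Risk-neutral probability p = (1 + 0.05 − 0.7)/(1.4 − 0.7) = 0.3500/0.7000 = 0.5000
Terminal stock prices: S_uuu = 356.7, S_uud = 178.4, S_udd = 89.18, S_ddd = 44.59
Terminal payoffs (K − S): max(-261.7, 0) = 0, max(-83.36, 0) = 0, max(5.82, 0) = 5.82, max(50.41, 0) = 50.41
Node uu (S = 254.8): continuation = 1/1.05·[0.5000·0.0000 + 0.5000·0.0000] = 0.0000; exercise value = 0.0000 ≤ continuation, so V_uu = 0.0000
Node ud (S = 127.4): continuation = 1/1.05·[0.5000·0.0000 + 0.5000·5.8200] = 2.7714; exercise value = 0.0000 ≤ continuation, so V_ud = 2.7714
Node dd (S = 63.7): continuation = 1/1.05·[0.5000·5.8200 + 0.5000·50.4100] = 26.7762; exercise value = 31.3000 > continuation, so V_dd = 31.3000 (exercise)
Node u (S = 182): continuation = 1/1.05·[0.5000·0.0000 + 0.5000·2.7714] = 1.3197; exercise value = 0.0000 ≤ continuation, so V_u = 1.3197
Node d (S = 91): continuation = 1/1.05·[0.5000·2.7714 + 0.5000·31.3000] = 16.2245; exercise value = 4.0000 ≤ continuation, so V_d = 16.2245
Node 0 (S = 130): continuation = 1/1.05·[0.5000·1.3197 + 0.5000·16.2245] = 8.3544; exercise value = 0.0000 ≤ continuation, so V_0 = 8.3544

€8.35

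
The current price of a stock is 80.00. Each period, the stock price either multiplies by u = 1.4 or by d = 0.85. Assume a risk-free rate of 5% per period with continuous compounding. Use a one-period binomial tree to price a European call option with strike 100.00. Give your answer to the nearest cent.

4.18

Risk-neutral probability p = (e^0.05 − 0.85)/(1.4 − 0.85) = 0.2013/0.5500 = 0.3659
Terminal stock prices: S_u = 112, S_d = 68
Terminal payoffs (S − K): max(12, 0) = 12, max(-32, 0) = 0
Node 0 (S = 80): V_0 = e^(−0.05)·[0.3659·12.0000 + 0.6341·0.0000] = 4.1772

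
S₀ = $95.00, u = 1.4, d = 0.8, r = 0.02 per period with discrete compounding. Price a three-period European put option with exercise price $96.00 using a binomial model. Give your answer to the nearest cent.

$15.86

Risk-neutral probability p = (1 + 0.02 − 0.8)/(1.4 − 0.8) = 0.2200/0.6000 = 0.3667
Terminal stock prices: S_uuu = 260.7, S_uud = 149, S_udd = 85.12, S_ddd = 48.64
Terminal payoffs (K − S): max(-164.7, 0) = 0, max(-52.96, 0) = 0, max(10.88, 0) = 10.88, max(47.36, 0) = 47.36
Node uu (S = 186.2): V_uu = 1/1.02·[0.3667·0.0000 + 0.6333·0.0000] = 0.0000
Node ud (S = 106.4): V_ud = 1/1.02·[0.3667·0.0000 + 0.6333·10.8800] = 6.7556
Node dd (S = 60.8): V_dd = 1/1.02·[0.3667·10.8800 + 0.6333·47.3600] = 33.3176
Node u (S = 133): V_u = 1/1.02·[0.3667·0.0000 + 0.6333·6.7556] = 4.1946
Node d (S = 76): V_d = 1/1.02·[0.3667·6.7556 + 0.6333·33.3176] = 23.1159
Node 0 (S = 95): V_0 = 1/1.02·[0.3667·4.1946 + 0.6333·23.1159] = 15.8609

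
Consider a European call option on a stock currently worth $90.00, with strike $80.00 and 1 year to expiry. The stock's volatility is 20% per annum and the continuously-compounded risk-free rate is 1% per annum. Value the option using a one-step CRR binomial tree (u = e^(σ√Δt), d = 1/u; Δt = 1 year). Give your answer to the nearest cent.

$14.08

CRR parameters: u = e^(σ√Δt) = e^(0.2·√1) = 1.2214, d = 1/u = 0.8187
Per-period rate: rΔt = 0.01·1 = 0.01, so R = e^0.01 = 1.0101
Risk-neutral probability p = (e^0.01 − 0.8187)/(1.2214 − 0.8187) = 0.1913/0.4027 = 0.4751
Terminal stock prices: S_u = 109.9, S_d = 73.69
Terminal payoffs (S − K): max(29.93, 0) = 29.93, max(-6.314, 0) = 0
Node 0 (S = 90): V_0 = e^(−0.01)·[0.4751·29.9262 + 0.5249·0.0000] = 14.0772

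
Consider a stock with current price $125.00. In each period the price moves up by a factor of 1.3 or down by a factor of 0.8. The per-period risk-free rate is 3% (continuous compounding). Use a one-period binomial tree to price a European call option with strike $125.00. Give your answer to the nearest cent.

Risk-neutral probability p = (e^0.03 − 0.8)/(1.3 − 0.8) = 0.2305/0.5000 = 0.4609
Terminal stock prices: S_u = 162.5, S_d = 100
Terminal payoffs (S − K): max(37.5, 0) = 37.5, max(-25, 0) = 0
Node 0 (S = 125): V_0 = e^(−0.03)·[0.4609·37.5000 + 0.5391·0.0000] = 16.7733

$16.77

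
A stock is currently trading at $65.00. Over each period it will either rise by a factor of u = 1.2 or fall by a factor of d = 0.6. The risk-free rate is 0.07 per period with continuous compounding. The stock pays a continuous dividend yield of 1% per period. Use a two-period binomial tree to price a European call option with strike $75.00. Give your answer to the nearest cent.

$9.58

Per-period risk-free factor R = e^0.07 = 1.0725; dividend-adjusted growth = e^(0.07−0.01) = 1.0618.
Risk-neutral probability p = (1.0618 − 0.6)/(1.2 − 0.6) = 0.4618/0.6000 = 0.7697
Terminal stock prices: S_uu = 93.6, S_ud = 46.8, S_dd = 23.4
Terminal payoffs (S − K): max(18.6, 0) = 18.6, max(-28.2, 0) = 0, max(-51.6, 0) = 0
Node u (S = 78): V_u = e^(−0.07)·[0.7697·18.6000 + 0.2303·0.0000] = 13.3490
Node d (S = 39): V_d = e^(−0.07)·[0.7697·0.0000 + 0.2303·0.0000] = 0.0000
Node 0 (S = 65): V_0 = e^(−0.07)·[0.7697·13.3490 + 0.2303·0.0000] = 9.5804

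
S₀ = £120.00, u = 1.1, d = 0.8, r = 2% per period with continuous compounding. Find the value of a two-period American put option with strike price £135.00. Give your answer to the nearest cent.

Risk-neutral probability p = (e^0.02 − 0.8)/(1.1 − 0.8) = 0.2202/0.3000 = 0.7340
Terminal stock prices: S_uu = 145.2, S_ud = 105.6, S_dd = 76.8
Terminal payoffs (K − S): max(-10.2, 0) = 0, max(29.4, 0) = 29.4, max(58.2, 0) = 58.2
Node u (S = 132): continuation = e^(−0.02)·[0.7340·0.0000 + 0.2660·29.4000] = 7.6654; exercise value = 3.0000 ≤ continuation, so V_u = 7.6654
Node d (S = 96): continuation = e^(−0.02)·[0.7340·29.4000 + 0.2660·58.2000] = 36.3268; exercise value = 39.0000 > continuation, so V_d = 39.0000 (exercise)
Node 0 (S = 120): continuation = e^(−0.02)·[0.7340·7.6654 + 0.2660·39.0000] = 15.6834; exercise value = 15.0000 ≤ continuation, so V_0 = 15.6834

£15.68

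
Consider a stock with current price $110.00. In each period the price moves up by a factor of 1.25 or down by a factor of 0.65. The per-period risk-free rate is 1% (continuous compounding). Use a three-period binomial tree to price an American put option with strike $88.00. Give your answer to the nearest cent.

Risk-neutral probability p = (e^0.01 − 0.65)/(1.25 − 0.65) = 0.3601/0.6000 = 0.6001
Terminal stock prices: S_uuu = 214.8, S_uud = 111.7, S_udd = 58.09, S_ddd = 30.21
Terminal payoffs (K − S): max(-126.8, 0) = 0, max(-23.72, 0) = 0, max(29.91, 0) = 29.91, max(57.79, 0) = 57.79
Node uu (S = 171.9): continuation = e^(−0.01)·[0.6001·0.0000 + 0.3999·0.0000] = 0.0000; exercise value = 0.0000 ≤ continuation, so V_uu = 0.0000
Node ud (S = 89.38): continuation = e^(−0.01)·[0.6001·0.0000 + 0.3999·29.9062] = 11.8410; exercise value = 0.0000 ≤ continuation, so V_ud = 11.8410
Node dd (S = 46.48): continuation = e^(−0.01)·[0.6001·29.9062 + 0.3999·57.7912] = 40.6494; exercise value = 41.5250 > continuation, so V_dd = 41.5250 (exercise)
Node u (S = 137.5): continuation = e^(−0.01)·[0.6001·0.0000 + 0.3999·11.8410] = 4.6883; exercise value = 0.0000 ≤ continuation, so V_u = 4.6883
Node d (S = 71.5): continuation = e^(−0.01)·[0.6001·11.8410 + 0.3999·41.5250] = 23.4762; exercise value = 16.5000 ≤ continuation, so V_d = 23.4762
Node 0 (S = 110): continuation = e^(−0.01)·[0.6001·4.6883 + 0.3999·23.4762] = 12.0805; exercise value = 0.0000 ≤ continuation, so V_0 = 12.0805

$12.08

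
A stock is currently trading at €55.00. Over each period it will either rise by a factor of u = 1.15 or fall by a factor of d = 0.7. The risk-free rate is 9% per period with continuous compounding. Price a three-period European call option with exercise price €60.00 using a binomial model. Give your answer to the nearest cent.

€12.13

Risk-neutral probability p = (e^0.09 − 0.7)/(1.15 − 0.7) = 0.3942/0.4500 = 0.8759
Terminal stock prices: S_uuu = 83.65, S_uud = 50.92, S_udd = 30.99, S_ddd = 18.86
Terminal payoffs (S − K): max(23.65, 0) = 23.65, max(-9.084, 0) = 0, max(-29.01, 0) = 0, max(-41.14, 0) = 0
Node uu (S = 72.74): V_uu = e^(−0.09)·[0.8759·23.6481 + 0.1241·0.0000] = 18.9315
Node ud (S = 44.27): V_ud = e^(−0.09)·[0.8759·0.0000 + 0.1241·0.0000] = 0.0000
Node dd (S = 26.95): V_dd = e^(−0.09)·[0.8759·0.0000 + 0.1241·0.0000] = 0.0000
Node u (S = 63.25): V_u = e^(−0.09)·[0.8759·18.9315 + 0.1241·0.0000] = 15.1557
Node d (S = 38.5): V_d = e^(−0.09)·[0.8759·0.0000 + 0.1241·0.0000] = 0.0000
Node 0 (S = 55): V_0 = e^(−0.09)·[0.8759·15.1557 + 0.1241·0.0000] = 12.1329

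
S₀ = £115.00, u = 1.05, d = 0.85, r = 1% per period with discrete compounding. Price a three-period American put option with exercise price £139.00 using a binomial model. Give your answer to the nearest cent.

Risk-neutral probability p = (1 + 0.01 − 0.85)/(1.05 − 0.85) = 0.1600/0.2000 = 0.8000
Terminal stock prices: S_uuu = 133.1, S_uud = 107.8, S_udd = 87.24, S_ddd = 70.62
Terminal payoffs (K − S): max(5.873, 0) = 5.873, max(31.23, 0) = 31.23, max(51.76, 0) = 51.76, max(68.38, 0) = 68.38
Node uu (S = 126.8): continuation = 1/1.01·[0.8000·5.8731 + 0.2000·31.2306] = 10.8363; exercise value = 12.2125 > continuation, so V_uu = 12.2125 (exercise)
Node ud (S = 102.6): continuation = 1/1.01·[0.8000·31.2306 + 0.2000·51.7581] = 34.9863; exercise value = 36.3625 > continuation, so V_ud = 36.3625 (exercise)
Node dd (S = 83.09): continuation = 1/1.01·[0.8000·51.7581 + 0.2000·68.3756] = 54.5363; exercise value = 55.9125 > continuation, so V_dd = 55.9125 (exercise)
Node u (S = 120.8): continuation = 1/1.01·[0.8000·12.2125 + 0.2000·36.3625] = 16.8738; exercise value = 18.2500 > continuation, so V_u = 18.2500 (exercise)
Node d (S = 97.75): continuation = 1/1.01·[0.8000·36.3625 + 0.2000·55.9125] = 39.8738; exercise value = 41.2500 > continuation, so V_d = 41.2500 (exercise)
Node 0 (S = 115): continuation = 1/1.01·[0.8000·18.2500 + 0.2000·41.2500] = 22.6238; exercise value = 24.0000 > continuation, so V_0 = 24.0000 (exercise)

£24.00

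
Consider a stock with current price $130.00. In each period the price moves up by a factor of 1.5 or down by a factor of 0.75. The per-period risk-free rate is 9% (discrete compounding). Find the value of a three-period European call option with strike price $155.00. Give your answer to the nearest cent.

Risk-neutral probability p = (1 + 0.09 − 0.75)/(1.5 − 0.75) = 0.3400/0.7500 = 0.4533
Terminal stock prices: S_uuu = 438.8, S_uud = 219.4, S_udd = 109.7, S_ddd = 54.84
Terminal payoffs (S − K): max(283.8, 0) = 283.8, max(64.38, 0) = 64.38, max(-45.31, 0) = 0, max(-100.2, 0) = 0
Node uu (S = 292.5): V_uu = 1/1.09·[0.4533·283.7500 + 0.5467·64.3750] = 150.2982
Node ud (S = 146.2): V_ud = 1/1.09·[0.4533·64.3750 + 0.5467·0.0000] = 26.7737
Node dd (S = 73.12): V_dd = 1/1.09·[0.4533·0.0000 + 0.5467·0.0000] = 0.0000
Node u (S = 195): V_u = 1/1.09·[0.4533·150.2982 + 0.5467·26.7737] = 75.9371
Node d (S = 97.5): V_d = 1/1.09·[0.4533·26.7737 + 0.5467·0.0000] = 11.1352
Node 0 (S = 130): V_0 = 1/1.09·[0.4533·75.9371 + 0.5467·11.1352] = 37.1671

$37.17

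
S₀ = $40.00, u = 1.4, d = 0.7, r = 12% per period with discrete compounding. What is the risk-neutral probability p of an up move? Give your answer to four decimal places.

p = 0.6000

Risk-neutral probability p = (1 + 0.12 − 0.7)/(1.4 − 0.7) = 0.4200/0.7000 = 0.6000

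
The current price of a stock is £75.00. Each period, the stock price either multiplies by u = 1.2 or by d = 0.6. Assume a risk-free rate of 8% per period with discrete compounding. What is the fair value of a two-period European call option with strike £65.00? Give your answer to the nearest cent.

£23.59

Risk-neutral probability p = (1 + 0.08 − 0.6)/(1.2 − 0.6) = 0.4800/0.6000 = 0.8000
Terminal stock prices: S_uu = 108, S_ud = 54, S_dd = 27
Terminal payoffs (S − K): max(43, 0) = 43, max(-11, 0) = 0, max(-38, 0) = 0
Node u (S = 90): V_u = 1/1.08·[0.8000·43.0000 + 0.2000·0.0000] = 31.8519
Node d (S = 45): V_d = 1/1.08·[0.8000·0.0000 + 0.2000·0.0000] = 0.0000
Node 0 (S = 75): V_0 = 1/1.08·[0.8000·31.8519 + 0.2000·0.0000] = 23.5940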